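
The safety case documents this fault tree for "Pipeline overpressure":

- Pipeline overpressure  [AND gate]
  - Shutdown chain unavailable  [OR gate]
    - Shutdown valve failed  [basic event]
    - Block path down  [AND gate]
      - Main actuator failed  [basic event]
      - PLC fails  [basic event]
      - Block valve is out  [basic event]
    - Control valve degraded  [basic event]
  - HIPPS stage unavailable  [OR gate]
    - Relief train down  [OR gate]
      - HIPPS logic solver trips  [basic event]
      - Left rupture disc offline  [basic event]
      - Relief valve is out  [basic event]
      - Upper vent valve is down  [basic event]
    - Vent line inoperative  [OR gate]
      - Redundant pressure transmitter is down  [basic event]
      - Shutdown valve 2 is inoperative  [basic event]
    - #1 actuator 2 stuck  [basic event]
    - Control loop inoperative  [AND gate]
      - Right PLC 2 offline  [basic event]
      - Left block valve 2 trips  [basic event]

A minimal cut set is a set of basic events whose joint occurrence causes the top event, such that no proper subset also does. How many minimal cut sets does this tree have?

Block path down [AND]: one cut set from each child combined → 1 × 1 × 1 = 1 cut set(s).
Shutdown chain unavailable [OR]: union of children's cut sets → 3 cut set(s).
Relief train down [OR]: union of children's cut sets → 4 cut set(s).
Vent line inoperative [OR]: union of children's cut sets → 2 cut set(s).
Control loop inoperative [AND]: one cut set from each child combined → 1 × 1 = 1 cut set(s).
HIPPS stage unavailable [OR]: union of children's cut sets → 8 cut set(s).
Pipeline overpressure [AND]: one cut set from each child combined → 3 × 8 = 24 cut set(s).

24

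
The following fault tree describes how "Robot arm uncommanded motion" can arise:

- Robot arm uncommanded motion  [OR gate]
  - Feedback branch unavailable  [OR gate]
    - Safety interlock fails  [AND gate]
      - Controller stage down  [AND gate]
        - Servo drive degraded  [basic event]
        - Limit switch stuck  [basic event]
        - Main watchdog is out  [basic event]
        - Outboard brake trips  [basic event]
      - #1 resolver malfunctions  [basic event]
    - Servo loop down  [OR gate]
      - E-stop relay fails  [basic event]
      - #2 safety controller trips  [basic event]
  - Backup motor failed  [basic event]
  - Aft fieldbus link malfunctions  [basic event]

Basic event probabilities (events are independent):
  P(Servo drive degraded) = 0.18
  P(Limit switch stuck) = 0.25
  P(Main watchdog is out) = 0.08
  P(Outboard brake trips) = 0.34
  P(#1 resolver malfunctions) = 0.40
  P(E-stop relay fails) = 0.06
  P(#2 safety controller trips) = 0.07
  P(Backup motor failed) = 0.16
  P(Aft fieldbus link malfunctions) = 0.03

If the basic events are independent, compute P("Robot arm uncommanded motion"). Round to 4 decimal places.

0.2881

P(Controller stage down) [AND] = 0.18 × 0.25 × 0.08 × 0.34 = 0.001224
P(Safety interlock fails) [AND] = 0.001224 × 0.40 = 0.000490
P(Servo loop down) [OR] = 1 − (1−0.06) × (1−0.07) = 0.125800
P(Feedback branch unavailable) [OR] = 1 − (1−0.000490) × (1−0.125800) = 0.126228
P(Robot arm uncommanded motion) [OR] = 1 − (1−0.126228) × (1−0.16) × (1−0.03) = 0.288051
Rounded to 4 decimal places: P(Robot arm uncommanded motion) ≈ 0.2881.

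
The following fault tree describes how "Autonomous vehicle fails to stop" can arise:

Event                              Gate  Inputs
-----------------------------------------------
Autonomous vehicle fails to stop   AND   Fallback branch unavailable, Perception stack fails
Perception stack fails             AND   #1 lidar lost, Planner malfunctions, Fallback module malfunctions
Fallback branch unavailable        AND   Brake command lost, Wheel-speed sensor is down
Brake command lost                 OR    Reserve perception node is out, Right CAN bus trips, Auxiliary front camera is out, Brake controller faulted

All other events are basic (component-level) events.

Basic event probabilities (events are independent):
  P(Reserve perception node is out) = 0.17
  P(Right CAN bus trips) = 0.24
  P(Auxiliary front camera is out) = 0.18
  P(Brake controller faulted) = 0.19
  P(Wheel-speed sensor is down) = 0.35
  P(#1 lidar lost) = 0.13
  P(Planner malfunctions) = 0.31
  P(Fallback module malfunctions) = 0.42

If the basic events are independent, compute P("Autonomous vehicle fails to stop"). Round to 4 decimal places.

P(Brake command lost) [OR] = 1 − (1−0.17) × (1−0.24) × (1−0.18) × (1−0.19) = 0.581023
P(Fallback branch unavailable) [AND] = 0.581023 × 0.35 = 0.203358
P(Perception stack fails) [AND] = 0.13 × 0.31 × 0.42 = 0.016926
P(Autonomous vehicle fails to stop) [AND] = 0.203358 × 0.016926 = 0.003442
Rounded to 4 decimal places: P(Autonomous vehicle fails to stop) ≈ 0.0034.

0.0034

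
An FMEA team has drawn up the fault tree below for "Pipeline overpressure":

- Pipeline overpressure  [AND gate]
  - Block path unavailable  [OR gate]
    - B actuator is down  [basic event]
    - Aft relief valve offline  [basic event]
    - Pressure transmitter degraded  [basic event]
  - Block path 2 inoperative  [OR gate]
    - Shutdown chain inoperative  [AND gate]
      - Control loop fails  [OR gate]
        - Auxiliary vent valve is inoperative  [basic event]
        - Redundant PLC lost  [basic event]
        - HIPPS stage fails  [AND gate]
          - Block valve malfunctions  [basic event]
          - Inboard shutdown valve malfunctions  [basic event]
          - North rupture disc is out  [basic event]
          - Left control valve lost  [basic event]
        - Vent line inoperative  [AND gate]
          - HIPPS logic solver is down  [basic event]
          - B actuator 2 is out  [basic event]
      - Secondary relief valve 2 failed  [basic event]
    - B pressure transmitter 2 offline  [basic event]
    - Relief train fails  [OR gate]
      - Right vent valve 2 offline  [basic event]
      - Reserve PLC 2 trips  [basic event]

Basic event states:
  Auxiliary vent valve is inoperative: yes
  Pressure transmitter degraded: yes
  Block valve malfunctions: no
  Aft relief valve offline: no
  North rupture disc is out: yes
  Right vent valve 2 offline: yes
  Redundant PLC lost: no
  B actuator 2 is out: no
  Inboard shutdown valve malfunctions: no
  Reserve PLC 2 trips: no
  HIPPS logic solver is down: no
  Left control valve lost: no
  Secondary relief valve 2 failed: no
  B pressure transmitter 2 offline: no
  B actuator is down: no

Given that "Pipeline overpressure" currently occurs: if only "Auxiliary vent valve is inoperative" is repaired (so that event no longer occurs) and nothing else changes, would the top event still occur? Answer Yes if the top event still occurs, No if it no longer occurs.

Yes

Counterfactual: set "Auxiliary vent valve is inoperative" to not occurred.
Block path unavailable [OR]: B actuator is down=not, Aft relief valve offline=not, Pressure transmitter degraded=occurs → at least one input occurs → occurs.
HIPPS stage fails [AND]: Block valve malfunctions=not, Inboard shutdown valve malfunctions=not, North rupture disc is out=occurs, Left control valve lost=not → not all inputs occur → does not occur.
Vent line inoperative [AND]: HIPPS logic solver is down=not, B actuator 2 is out=not → not all inputs occur → does not occur.
Control loop fails [OR]: Auxiliary vent valve is inoperative=not, Redundant PLC lost=not, HIPPS stage fails=not, Vent line inoperative=not → no input occurs → does not occur.
Shutdown chain inoperative [AND]: Control loop fails=not, Secondary relief valve 2 failed=not → not all inputs occur → does not occur.
Relief train fails [OR]: Right vent valve 2 offline=occurs, Reserve PLC 2 trips=not → at least one input occurs → occurs.
Block path 2 inoperative [OR]: Shutdown chain inoperative=not, B pressure transmitter 2 offline=not, Relief train fails=occurs → at least one input occurs → occurs.
Pipeline overpressure [AND]: Block path unavailable=occurs, Block path 2 inoperative=occurs → all inputs occur → occurs.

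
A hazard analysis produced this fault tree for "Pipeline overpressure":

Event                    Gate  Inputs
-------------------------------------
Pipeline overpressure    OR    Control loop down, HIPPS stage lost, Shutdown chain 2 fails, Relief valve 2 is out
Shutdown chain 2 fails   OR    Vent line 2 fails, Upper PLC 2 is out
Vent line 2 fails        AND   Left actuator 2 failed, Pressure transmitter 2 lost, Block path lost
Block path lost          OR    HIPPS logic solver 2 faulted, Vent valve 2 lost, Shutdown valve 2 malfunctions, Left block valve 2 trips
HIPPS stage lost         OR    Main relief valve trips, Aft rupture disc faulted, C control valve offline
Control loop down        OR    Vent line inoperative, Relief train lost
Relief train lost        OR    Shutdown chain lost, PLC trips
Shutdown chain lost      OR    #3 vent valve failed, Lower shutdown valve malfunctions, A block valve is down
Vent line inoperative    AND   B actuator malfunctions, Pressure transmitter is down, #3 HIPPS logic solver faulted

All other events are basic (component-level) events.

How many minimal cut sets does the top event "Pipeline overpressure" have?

14

Vent line inoperative [AND]: one cut set from each child combined → 1 × 1 × 1 = 1 cut set(s).
Shutdown chain lost [OR]: union of children's cut sets → 3 cut set(s).
Relief train lost [OR]: union of children's cut sets → 4 cut set(s).
Control loop down [OR]: union of children's cut sets → 5 cut set(s).
HIPPS stage lost [OR]: union of children's cut sets → 3 cut set(s).
Block path lost [OR]: union of children's cut sets → 4 cut set(s).
Vent line 2 fails [AND]: one cut set from each child combined → 1 × 1 × 4 = 4 cut set(s).
Shutdown chain 2 fails [OR]: union of children's cut sets → 5 cut set(s).
Pipeline overpressure [OR]: union of children's cut sets → 14 cut set(s).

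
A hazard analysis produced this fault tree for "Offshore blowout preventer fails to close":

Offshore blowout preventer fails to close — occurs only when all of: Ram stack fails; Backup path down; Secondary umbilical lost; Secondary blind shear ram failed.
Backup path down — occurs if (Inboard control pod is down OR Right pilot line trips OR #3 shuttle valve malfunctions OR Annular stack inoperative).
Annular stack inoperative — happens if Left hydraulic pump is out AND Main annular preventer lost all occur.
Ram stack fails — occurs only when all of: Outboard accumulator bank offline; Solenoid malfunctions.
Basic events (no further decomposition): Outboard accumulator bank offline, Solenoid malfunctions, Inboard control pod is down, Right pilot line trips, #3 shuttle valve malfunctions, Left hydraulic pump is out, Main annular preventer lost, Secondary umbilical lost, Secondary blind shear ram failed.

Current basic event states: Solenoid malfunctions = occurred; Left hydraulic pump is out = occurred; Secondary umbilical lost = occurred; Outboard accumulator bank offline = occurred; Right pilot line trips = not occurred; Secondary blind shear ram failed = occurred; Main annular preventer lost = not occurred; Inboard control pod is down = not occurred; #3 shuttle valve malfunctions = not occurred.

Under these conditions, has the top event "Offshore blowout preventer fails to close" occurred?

Ram stack fails [AND]: Outboard accumulator bank offline=occurs, Solenoid malfunctions=occurs → all inputs occur → occurs.
Annular stack inoperative [AND]: Left hydraulic pump is out=occurs, Main annular preventer lost=not → not all inputs occur → does not occur.
Backup path down [OR]: Inboard control pod is down=not, Right pilot line trips=not, #3 shuttle valve malfunctions=not, Annular stack inoperative=not → no input occurs → does not occur.
Offshore blowout preventer fails to close [AND]: Ram stack fails=occurs, Backup path down=not, Secondary umbilical lost=occurs, Secondary blind shear ram failed=occurs → not all inputs occur → does not occur.

No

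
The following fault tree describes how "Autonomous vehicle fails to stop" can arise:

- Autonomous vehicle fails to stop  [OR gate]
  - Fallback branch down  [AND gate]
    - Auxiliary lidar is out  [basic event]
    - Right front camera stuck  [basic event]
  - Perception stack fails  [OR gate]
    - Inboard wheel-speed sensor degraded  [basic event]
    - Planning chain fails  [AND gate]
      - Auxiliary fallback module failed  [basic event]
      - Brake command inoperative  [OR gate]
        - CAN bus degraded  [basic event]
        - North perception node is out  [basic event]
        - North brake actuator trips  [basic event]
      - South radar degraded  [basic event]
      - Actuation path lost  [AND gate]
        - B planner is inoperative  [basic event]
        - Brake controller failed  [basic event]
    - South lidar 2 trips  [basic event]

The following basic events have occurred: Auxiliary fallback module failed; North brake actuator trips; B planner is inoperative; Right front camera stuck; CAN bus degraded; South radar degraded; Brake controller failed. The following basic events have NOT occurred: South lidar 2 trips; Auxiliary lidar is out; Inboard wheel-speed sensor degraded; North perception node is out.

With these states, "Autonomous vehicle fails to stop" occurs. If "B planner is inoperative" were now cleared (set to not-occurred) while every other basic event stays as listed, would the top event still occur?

Counterfactual: set "B planner is inoperative" to not occurred.
Fallback branch down [AND]: Auxiliary lidar is out=not, Right front camera stuck=occurs → not all inputs occur → does not occur.
Brake command inoperative [OR]: CAN bus degraded=occurs, North perception node is out=not, North brake actuator trips=occurs → at least one input occurs → occurs.
Actuation path lost [AND]: B planner is inoperative=not, Brake controller failed=occurs → not all inputs occur → does not occur.
Planning chain fails [AND]: Auxiliary fallback module failed=occurs, Brake command inoperative=occurs, South radar degraded=occurs, Actuation path lost=not → not all inputs occur → does not occur.
Perception stack fails [OR]: Inboard wheel-speed sensor degraded=not, Planning chain fails=not, South lidar 2 trips=not → no input occurs → does not occur.
Autonomous vehicle fails to stop [OR]: Fallback branch down=not, Perception stack fails=not → no input occurs → does not occur.

No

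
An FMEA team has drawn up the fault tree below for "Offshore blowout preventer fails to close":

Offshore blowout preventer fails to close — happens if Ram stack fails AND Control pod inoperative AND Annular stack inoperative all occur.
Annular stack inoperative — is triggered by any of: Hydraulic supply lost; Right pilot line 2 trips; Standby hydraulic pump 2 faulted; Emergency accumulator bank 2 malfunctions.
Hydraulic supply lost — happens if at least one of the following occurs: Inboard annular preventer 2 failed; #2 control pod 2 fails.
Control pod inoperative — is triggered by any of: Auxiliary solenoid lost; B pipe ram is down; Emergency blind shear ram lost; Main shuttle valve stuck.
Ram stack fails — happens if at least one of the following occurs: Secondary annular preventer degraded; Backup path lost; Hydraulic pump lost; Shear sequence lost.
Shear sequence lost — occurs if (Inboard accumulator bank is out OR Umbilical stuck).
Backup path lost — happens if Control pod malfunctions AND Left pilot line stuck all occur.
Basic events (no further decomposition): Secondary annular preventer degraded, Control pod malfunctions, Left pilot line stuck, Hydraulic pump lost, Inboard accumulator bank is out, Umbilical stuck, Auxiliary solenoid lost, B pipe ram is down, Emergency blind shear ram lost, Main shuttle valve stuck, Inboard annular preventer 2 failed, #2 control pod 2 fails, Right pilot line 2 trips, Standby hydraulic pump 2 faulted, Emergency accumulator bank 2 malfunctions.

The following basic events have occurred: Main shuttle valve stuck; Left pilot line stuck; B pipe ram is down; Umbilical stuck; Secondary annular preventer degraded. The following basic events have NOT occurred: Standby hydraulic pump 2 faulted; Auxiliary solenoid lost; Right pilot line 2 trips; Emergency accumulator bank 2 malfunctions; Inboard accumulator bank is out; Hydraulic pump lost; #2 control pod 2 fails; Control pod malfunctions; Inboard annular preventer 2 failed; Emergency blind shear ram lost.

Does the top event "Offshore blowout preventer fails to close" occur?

Backup path lost [AND]: Control pod malfunctions=not, Left pilot line stuck=occurs → not all inputs occur → does not occur.
Shear sequence lost [OR]: Inboard accumulator bank is out=not, Umbilical stuck=occurs → at least one input occurs → occurs.
Ram stack fails [OR]: Secondary annular preventer degraded=occurs, Backup path lost=not, Hydraulic pump lost=not, Shear sequence lost=occurs → at least one input occurs → occurs.
Control pod inoperative [OR]: Auxiliary solenoid lost=not, B pipe ram is down=occurs, Emergency blind shear ram lost=not, Main shuttle valve stuck=occurs → at least one input occurs → occurs.
Hydraulic supply lost [OR]: Inboard annular preventer 2 failed=not, #2 control pod 2 fails=not → no input occurs → does not occur.
Annular stack inoperative [OR]: Hydraulic supply lost=not, Right pilot line 2 trips=not, Standby hydraulic pump 2 faulted=not, Emergency accumulator bank 2 malfunctions=not → no input occurs → does not occur.
Offshore blowout preventer fails to close [AND]: Ram stack fails=occurs, Control pod inoperative=occurs, Annular stack inoperative=not → not all inputs occur → does not occur.

No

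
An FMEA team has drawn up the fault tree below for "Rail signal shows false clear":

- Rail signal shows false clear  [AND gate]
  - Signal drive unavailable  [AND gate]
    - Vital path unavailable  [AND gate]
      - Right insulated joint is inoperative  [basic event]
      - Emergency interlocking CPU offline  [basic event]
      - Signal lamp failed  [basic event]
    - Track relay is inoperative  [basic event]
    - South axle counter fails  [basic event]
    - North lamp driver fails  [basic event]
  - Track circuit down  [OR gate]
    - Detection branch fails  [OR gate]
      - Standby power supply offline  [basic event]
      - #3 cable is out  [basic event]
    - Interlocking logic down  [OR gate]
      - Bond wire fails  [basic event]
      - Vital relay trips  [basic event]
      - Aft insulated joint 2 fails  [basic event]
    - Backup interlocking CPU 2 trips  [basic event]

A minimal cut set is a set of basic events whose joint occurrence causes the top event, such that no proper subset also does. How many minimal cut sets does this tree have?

Vital path unavailable [AND]: one cut set from each child combined → 1 × 1 × 1 = 1 cut set(s).
Signal drive unavailable [AND]: one cut set from each child combined → 1 × 1 × 1 × 1 = 1 cut set(s).
Detection branch fails [OR]: union of children's cut sets → 2 cut set(s).
Interlocking logic down [OR]: union of children's cut sets → 3 cut set(s).
Track circuit down [OR]: union of children's cut sets → 6 cut set(s).
Rail signal shows false clear [AND]: one cut set from each child combined → 1 × 6 = 6 cut set(s).
Minimal cut sets: {Emergency interlocking CPU offline, North lamp driver fails, Right insulated joint is inoperative, Signal lamp failed, South axle counter fails, Standby power supply offline, Track relay is inoperative}; {#3 cable is out, Emergency interlocking CPU offline, North lamp driver fails, Right insulated joint is inoperative, Signal lamp failed, South axle counter fails, Track relay is inoperative}; {Bond wire fails, Emergency interlocking CPU offline, North lamp driver fails, Right insulated joint is inoperative, Signal lamp failed, South axle counter fails, Track relay is inoperative}; {Emergency interlocking CPU offline, North lamp driver fails, Right insulated joint is inoperative, Signal lamp failed, South axle counter fails, Track relay is inoperative, Vital relay trips}; {Aft insulated joint 2 fails, Emergency interlocking CPU offline, North lamp driver fails, Right insulated joint is inoperative, Signal lamp failed, South axle counter fails, Track relay is inoperative}; {Backup interlocking CPU 2 trips, Emergency interlocking CPU offline, North lamp driver fails, Right insulated joint is inoperative, Signal lamp failed, South axle counter fails, Track relay is inoperative}.

6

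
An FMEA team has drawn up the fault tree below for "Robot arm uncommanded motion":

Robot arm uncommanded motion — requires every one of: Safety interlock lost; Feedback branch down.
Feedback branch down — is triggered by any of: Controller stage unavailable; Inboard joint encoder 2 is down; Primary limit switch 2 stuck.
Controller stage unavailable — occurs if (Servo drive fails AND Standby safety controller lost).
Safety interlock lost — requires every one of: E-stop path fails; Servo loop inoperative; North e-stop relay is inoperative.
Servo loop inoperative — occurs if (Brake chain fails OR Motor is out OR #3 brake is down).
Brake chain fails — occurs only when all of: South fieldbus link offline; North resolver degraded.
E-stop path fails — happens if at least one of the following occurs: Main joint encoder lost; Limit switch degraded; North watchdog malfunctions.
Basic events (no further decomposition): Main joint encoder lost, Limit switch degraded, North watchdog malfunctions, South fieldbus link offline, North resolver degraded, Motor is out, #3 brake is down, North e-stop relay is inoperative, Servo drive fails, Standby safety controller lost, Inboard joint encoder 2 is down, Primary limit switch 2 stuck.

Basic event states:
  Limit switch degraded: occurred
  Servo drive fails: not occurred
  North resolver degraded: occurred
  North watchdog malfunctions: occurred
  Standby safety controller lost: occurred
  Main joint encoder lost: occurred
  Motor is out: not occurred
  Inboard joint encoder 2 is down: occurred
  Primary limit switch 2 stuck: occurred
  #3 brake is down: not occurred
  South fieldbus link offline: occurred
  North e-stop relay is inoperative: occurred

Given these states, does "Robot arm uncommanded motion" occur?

Yes

E-stop path fails [OR]: Main joint encoder lost=occurs, Limit switch degraded=occurs, North watchdog malfunctions=occurs → at least one input occurs → occurs.
Brake chain fails [AND]: South fieldbus link offline=occurs, North resolver degraded=occurs → all inputs occur → occurs.
Servo loop inoperative [OR]: Brake chain fails=occurs, Motor is out=not, #3 brake is down=not → at least one input occurs → occurs.
Safety interlock lost [AND]: E-stop path fails=occurs, Servo loop inoperative=occurs, North e-stop relay is inoperative=occurs → all inputs occur → occurs.
Controller stage unavailable [AND]: Servo drive fails=not, Standby safety controller lost=occurs → not all inputs occur → does not occur.
Feedback branch down [OR]: Controller stage unavailable=not, Inboard joint encoder 2 is down=occurs, Primary limit switch 2 stuck=occurs → at least one input occurs → occurs.
Robot arm uncommanded motion [AND]: Safety interlock lost=occurs, Feedback branch down=occurs → all inputs occur → occurs.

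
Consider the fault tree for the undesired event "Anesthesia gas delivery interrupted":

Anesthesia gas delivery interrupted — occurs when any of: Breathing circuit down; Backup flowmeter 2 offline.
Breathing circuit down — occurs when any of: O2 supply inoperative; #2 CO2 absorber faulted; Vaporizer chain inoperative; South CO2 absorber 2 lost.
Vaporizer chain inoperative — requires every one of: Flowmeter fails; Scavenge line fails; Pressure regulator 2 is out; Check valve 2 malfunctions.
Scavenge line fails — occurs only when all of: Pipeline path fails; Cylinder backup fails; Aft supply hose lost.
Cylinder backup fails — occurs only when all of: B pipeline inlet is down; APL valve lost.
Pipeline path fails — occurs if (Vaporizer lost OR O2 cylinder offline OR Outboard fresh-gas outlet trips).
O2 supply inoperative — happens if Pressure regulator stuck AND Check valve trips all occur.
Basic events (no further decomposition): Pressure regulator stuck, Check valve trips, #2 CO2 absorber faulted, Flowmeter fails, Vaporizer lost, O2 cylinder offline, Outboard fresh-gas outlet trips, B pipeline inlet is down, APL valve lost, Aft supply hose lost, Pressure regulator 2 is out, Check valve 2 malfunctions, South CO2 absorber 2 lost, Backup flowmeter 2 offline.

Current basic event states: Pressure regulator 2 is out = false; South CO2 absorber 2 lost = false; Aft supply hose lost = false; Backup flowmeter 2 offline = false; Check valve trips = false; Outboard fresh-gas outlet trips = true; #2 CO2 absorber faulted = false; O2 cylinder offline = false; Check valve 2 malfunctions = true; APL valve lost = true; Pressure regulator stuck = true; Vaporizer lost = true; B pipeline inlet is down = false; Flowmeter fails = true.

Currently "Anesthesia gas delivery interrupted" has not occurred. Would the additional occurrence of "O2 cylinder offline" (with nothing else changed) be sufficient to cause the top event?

Counterfactual: set "O2 cylinder offline" to occurred.
O2 supply inoperative [AND]: Pressure regulator stuck=occurs, Check valve trips=not → not all inputs occur → does not occur.
Pipeline path fails [OR]: Vaporizer lost=occurs, O2 cylinder offline=occurs, Outboard fresh-gas outlet trips=occurs → at least one input occurs → occurs.
Cylinder backup fails [AND]: B pipeline inlet is down=not, APL valve lost=occurs → not all inputs occur → does not occur.
Scavenge line fails [AND]: Pipeline path fails=occurs, Cylinder backup fails=not, Aft supply hose lost=not → not all inputs occur → does not occur.
Vaporizer chain inoperative [AND]: Flowmeter fails=occurs, Scavenge line fails=not, Pressure regulator 2 is out=not, Check valve 2 malfunctions=occurs → not all inputs occur → does not occur.
Breathing circuit down [OR]: O2 supply inoperative=not, #2 CO2 absorber faulted=not, Vaporizer chain inoperative=not, South CO2 absorber 2 lost=not → no input occurs → does not occur.
Anesthesia gas delivery interrupted [OR]: Breathing circuit down=not, Backup flowmeter 2 offline=not → no input occurs → does not occur.

No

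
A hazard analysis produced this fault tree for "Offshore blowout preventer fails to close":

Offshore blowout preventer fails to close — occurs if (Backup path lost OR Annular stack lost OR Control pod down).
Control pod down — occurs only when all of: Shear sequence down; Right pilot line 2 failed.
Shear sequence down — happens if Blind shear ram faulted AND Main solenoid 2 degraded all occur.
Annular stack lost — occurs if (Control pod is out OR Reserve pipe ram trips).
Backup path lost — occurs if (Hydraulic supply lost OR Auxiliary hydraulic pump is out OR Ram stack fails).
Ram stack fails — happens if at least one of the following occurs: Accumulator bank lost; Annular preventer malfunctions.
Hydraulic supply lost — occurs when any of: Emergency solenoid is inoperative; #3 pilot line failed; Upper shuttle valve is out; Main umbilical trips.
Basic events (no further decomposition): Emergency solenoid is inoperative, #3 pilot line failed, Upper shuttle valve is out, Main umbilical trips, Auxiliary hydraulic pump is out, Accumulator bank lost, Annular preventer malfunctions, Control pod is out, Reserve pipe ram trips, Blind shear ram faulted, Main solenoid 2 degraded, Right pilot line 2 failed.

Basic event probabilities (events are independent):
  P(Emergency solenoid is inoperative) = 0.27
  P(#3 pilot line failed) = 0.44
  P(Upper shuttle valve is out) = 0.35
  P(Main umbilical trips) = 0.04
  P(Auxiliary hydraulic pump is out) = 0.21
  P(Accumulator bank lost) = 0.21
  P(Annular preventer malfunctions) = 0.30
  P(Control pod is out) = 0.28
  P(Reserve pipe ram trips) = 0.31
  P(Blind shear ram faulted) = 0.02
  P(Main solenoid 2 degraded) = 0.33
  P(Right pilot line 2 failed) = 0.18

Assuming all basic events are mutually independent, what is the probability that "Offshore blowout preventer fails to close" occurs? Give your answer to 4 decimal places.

P(Hydraulic supply lost) [OR] = 1 − (1−0.27) × (1−0.44) × (1−0.35) × (1−0.04) = 0.744909
P(Ram stack fails) [OR] = 1 − (1−0.21) × (1−0.30) = 0.447000
P(Backup path lost) [OR] = 1 − (1−0.744909) × (1−0.21) × (1−0.447000) = 0.888558
P(Annular stack lost) [OR] = 1 − (1−0.28) × (1−0.31) = 0.503200
P(Shear sequence down) [AND] = 0.02 × 0.33 = 0.006600
P(Control pod down) [AND] = 0.006600 × 0.18 = 0.001188
P(Offshore blowout preventer fails to close) [OR] = 1 − (1−0.888558) × (1−0.503200) × (1−0.001188) = 0.944701
Rounded to 4 decimal places: P(Offshore blowout preventer fails to close) ≈ 0.9447.

0.9447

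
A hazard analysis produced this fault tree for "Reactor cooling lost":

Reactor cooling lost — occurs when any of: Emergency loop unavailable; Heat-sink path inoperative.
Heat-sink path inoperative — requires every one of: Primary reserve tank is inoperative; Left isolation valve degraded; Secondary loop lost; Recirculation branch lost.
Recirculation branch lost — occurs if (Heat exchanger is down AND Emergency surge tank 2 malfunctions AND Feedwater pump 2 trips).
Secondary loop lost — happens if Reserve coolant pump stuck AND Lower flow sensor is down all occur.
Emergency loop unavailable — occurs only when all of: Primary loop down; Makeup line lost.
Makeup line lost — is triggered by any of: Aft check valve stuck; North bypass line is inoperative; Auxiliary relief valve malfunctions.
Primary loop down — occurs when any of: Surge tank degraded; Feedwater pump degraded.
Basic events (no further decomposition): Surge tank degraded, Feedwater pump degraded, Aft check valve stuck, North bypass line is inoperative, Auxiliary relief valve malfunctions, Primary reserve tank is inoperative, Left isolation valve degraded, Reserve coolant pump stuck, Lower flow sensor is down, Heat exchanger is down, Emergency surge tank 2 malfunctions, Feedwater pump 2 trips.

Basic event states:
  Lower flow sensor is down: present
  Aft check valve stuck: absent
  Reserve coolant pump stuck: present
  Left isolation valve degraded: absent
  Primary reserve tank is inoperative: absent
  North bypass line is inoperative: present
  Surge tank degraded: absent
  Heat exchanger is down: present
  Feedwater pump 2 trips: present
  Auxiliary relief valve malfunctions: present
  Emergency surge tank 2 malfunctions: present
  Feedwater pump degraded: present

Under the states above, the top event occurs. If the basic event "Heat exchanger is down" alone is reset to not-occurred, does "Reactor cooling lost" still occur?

Counterfactual: set "Heat exchanger is down" to not occurred.
Primary loop down [OR]: Surge tank degraded=not, Feedwater pump degraded=occurs → at least one input occurs → occurs.
Makeup line lost [OR]: Aft check valve stuck=not, North bypass line is inoperative=occurs, Auxiliary relief valve malfunctions=occurs → at least one input occurs → occurs.
Emergency loop unavailable [AND]: Primary loop down=occurs, Makeup line lost=occurs → all inputs occur → occurs.
Secondary loop lost [AND]: Reserve coolant pump stuck=occurs, Lower flow sensor is down=occurs → all inputs occur → occurs.
Recirculation branch lost [AND]: Heat exchanger is down=not, Emergency surge tank 2 malfunctions=occurs, Feedwater pump 2 trips=occurs → not all inputs occur → does not occur.
Heat-sink path inoperative [AND]: Primary reserve tank is inoperative=not, Left isolation valve degraded=not, Secondary loop lost=occurs, Recirculation branch lost=not → not all inputs occur → does not occur.
Reactor cooling lost [OR]: Emergency loop unavailable=occurs, Heat-sink path inoperative=not → at least one input occurs → occurs.

Yes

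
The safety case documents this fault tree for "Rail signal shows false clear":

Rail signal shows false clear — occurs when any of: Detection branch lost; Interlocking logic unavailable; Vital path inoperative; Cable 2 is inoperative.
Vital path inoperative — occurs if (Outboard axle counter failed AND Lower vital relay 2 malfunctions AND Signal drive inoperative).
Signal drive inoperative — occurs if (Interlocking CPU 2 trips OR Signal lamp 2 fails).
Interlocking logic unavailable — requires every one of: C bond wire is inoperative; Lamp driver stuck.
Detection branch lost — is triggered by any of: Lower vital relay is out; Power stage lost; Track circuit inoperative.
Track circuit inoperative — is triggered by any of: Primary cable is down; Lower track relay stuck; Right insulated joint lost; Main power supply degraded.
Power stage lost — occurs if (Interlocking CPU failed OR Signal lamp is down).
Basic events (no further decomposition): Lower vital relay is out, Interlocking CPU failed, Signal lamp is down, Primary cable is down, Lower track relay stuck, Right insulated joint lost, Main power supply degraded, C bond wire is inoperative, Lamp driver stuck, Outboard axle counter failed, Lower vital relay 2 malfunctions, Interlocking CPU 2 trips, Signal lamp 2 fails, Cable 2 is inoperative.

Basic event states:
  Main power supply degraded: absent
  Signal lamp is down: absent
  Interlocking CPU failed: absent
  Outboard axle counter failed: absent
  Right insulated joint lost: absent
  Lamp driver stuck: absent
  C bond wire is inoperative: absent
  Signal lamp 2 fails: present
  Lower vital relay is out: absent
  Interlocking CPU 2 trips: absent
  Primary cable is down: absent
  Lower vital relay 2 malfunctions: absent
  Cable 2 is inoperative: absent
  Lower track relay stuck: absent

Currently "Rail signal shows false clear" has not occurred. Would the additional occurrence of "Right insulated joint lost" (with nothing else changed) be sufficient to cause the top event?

Counterfactual: set "Right insulated joint lost" to occurred.
Power stage lost [OR]: Interlocking CPU failed=not, Signal lamp is down=not → no input occurs → does not occur.
Track circuit inoperative [OR]: Primary cable is down=not, Lower track relay stuck=not, Right insulated joint lost=occurs, Main power supply degraded=not → at least one input occurs → occurs.
Detection branch lost [OR]: Lower vital relay is out=not, Power stage lost=not, Track circuit inoperative=occurs → at least one input occurs → occurs.
Interlocking logic unavailable [AND]: C bond wire is inoperative=not, Lamp driver stuck=not → not all inputs occur → does not occur.
Signal drive inoperative [OR]: Interlocking CPU 2 trips=not, Signal lamp 2 fails=occurs → at least one input occurs → occurs.
Vital path inoperative [AND]: Outboard axle counter failed=not, Lower vital relay 2 malfunctions=not, Signal drive inoperative=occurs → not all inputs occur → does not occur.
Rail signal shows false clear [OR]: Detection branch lost=occurs, Interlocking logic unavailable=not, Vital path inoperative=not, Cable 2 is inoperative=not → at least one input occurs → occurs.

Yes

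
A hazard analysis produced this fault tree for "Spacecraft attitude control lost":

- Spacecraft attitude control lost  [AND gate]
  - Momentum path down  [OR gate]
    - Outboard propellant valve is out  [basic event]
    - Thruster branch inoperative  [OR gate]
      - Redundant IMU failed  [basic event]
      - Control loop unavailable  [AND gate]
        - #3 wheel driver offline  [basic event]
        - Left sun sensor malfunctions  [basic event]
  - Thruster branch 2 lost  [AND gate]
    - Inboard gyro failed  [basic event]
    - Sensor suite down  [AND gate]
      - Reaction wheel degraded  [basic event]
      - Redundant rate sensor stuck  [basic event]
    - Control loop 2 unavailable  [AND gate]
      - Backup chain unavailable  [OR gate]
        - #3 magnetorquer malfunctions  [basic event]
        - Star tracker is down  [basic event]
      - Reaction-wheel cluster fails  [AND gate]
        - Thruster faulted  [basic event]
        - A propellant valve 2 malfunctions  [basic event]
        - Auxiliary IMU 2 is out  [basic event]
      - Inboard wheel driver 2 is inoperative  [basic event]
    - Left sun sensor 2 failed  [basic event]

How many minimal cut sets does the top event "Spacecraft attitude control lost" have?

6

Control loop unavailable [AND]: one cut set from each child combined → 1 × 1 = 1 cut set(s).
Thruster branch inoperative [OR]: union of children's cut sets → 2 cut set(s).
Momentum path down [OR]: union of children's cut sets → 3 cut set(s).
Sensor suite down [AND]: one cut set from each child combined → 1 × 1 = 1 cut set(s).
Backup chain unavailable [OR]: union of children's cut sets → 2 cut set(s).
Reaction-wheel cluster fails [AND]: one cut set from each child combined → 1 × 1 × 1 = 1 cut set(s).
Control loop 2 unavailable [AND]: one cut set from each child combined → 2 × 1 × 1 = 2 cut set(s).
Thruster branch 2 lost [AND]: one cut set from each child combined → 1 × 1 × 2 × 1 = 2 cut set(s).
Spacecraft attitude control lost [AND]: one cut set from each child combined → 3 × 2 = 6 cut set(s).
Minimal cut sets: {#3 magnetorquer malfunctions, A propellant valve 2 malfunctions, Auxiliary IMU 2 is out, Inboard gyro failed, Inboard wheel driver 2 is inoperative, Left sun sensor 2 failed, Outboard propellant valve is out, Reaction wheel degraded, Redundant rate sensor stuck, Thruster faulted}; {A propellant valve 2 malfunctions, Auxiliary IMU 2 is out, Inboard gyro failed, Inboard wheel driver 2 is inoperative, Left sun sensor 2 failed, Outboard propellant valve is out, Reaction wheel degraded, Redundant rate sensor stuck, Star tracker is down, Thruster faulted}; {#3 magnetorquer malfunctions, A propellant valve 2 malfunctions, Auxiliary IMU 2 is out, Inboard gyro failed, Inboard wheel driver 2 is inoperative, Left sun sensor 2 failed, Reaction wheel degraded, Redundant IMU failed, Redundant rate sensor stuck, Thruster faulted}; {A propellant valve 2 malfunctions, Auxiliary IMU 2 is out, Inboard gyro failed, Inboard wheel driver 2 is inoperative, Left sun sensor 2 failed, Reaction wheel degraded, Redundant IMU failed, Redundant rate sensor stuck, Star tracker is down, Thruster faulted}; {#3 magnetorquer malfunctions, #3 wheel driver offline, A propellant valve 2 malfunctions, Auxiliary IMU 2 is out, Inboard gyro failed, Inboard wheel driver 2 is inoperative, Left sun sensor 2 failed, Left sun sensor malfunctions, Reaction wheel degraded, Redundant rate sensor stuck, Thruster faulted}; {#3 wheel driver offline, A propellant valve 2 malfunctions, Auxiliary IMU 2 is out, Inboard gyro failed, Inboard wheel driver 2 is inoperative, Left sun sensor 2 failed, Left sun sensor malfunctions, Reaction wheel degraded, Redundant rate sensor stuck, Star tracker is down, Thruster faulted}.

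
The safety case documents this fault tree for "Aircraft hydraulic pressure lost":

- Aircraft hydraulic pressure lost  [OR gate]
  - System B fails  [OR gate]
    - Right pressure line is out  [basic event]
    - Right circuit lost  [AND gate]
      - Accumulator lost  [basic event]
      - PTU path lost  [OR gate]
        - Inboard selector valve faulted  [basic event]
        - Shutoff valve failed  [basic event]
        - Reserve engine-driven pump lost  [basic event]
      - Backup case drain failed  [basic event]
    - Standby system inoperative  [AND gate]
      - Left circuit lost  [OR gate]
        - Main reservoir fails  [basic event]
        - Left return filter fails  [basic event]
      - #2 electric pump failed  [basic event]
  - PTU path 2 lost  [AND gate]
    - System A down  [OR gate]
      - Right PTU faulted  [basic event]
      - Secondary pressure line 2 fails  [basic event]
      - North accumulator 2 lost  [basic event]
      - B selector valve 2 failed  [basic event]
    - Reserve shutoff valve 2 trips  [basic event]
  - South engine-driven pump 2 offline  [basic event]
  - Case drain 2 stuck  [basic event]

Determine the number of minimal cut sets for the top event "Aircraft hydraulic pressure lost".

PTU path lost [OR]: union of children's cut sets → 3 cut set(s).
Right circuit lost [AND]: one cut set from each child combined → 1 × 3 × 1 = 3 cut set(s).
Left circuit lost [OR]: union of children's cut sets → 2 cut set(s).
Standby system inoperative [AND]: one cut set from each child combined → 2 × 1 = 2 cut set(s).
System B fails [OR]: union of children's cut sets → 6 cut set(s).
System A down [OR]: union of children's cut sets → 4 cut set(s).
PTU path 2 lost [AND]: one cut set from each child combined → 4 × 1 = 4 cut set(s).
Aircraft hydraulic pressure lost [OR]: union of children's cut sets → 12 cut set(s).

12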